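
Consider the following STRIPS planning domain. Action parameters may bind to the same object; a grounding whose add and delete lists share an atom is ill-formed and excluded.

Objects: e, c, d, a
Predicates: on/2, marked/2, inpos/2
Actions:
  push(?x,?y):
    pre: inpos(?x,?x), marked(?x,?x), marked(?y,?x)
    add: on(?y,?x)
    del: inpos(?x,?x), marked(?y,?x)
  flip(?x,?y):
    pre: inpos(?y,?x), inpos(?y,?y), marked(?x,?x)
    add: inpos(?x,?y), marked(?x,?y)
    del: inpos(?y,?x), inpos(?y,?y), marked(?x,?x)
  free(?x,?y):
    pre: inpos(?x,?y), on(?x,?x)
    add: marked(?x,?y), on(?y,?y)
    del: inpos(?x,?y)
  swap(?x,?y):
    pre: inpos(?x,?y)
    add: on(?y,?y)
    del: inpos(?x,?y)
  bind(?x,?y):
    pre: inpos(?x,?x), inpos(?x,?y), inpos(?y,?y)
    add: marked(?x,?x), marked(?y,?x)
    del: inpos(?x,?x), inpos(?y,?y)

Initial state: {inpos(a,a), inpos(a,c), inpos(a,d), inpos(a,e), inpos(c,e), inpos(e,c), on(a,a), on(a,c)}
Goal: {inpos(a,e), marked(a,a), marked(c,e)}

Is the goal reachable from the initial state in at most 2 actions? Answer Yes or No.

1. free(a,c)  →  {inpos(a,a), inpos(a,d), inpos(a,e), inpos(c,e), inpos(e,c), marked(a,c), on(a,a), on(a,c), on(c,c)}
2. free(c,e)  →  {inpos(a,a), inpos(a,d), inpos(a,e), inpos(e,c), marked(a,c), marked(c,e), on(a,a), on(a,c), on(c,c), on(e,e)}
3. free(a,a)  →  {inpos(a,d), inpos(a,e), inpos(e,c), marked(a,a), marked(a,c), marked(c,e), on(a,a), on(a,c), on(c,c), on(e,e)}
optimal plan length = 3; 3 > 2

No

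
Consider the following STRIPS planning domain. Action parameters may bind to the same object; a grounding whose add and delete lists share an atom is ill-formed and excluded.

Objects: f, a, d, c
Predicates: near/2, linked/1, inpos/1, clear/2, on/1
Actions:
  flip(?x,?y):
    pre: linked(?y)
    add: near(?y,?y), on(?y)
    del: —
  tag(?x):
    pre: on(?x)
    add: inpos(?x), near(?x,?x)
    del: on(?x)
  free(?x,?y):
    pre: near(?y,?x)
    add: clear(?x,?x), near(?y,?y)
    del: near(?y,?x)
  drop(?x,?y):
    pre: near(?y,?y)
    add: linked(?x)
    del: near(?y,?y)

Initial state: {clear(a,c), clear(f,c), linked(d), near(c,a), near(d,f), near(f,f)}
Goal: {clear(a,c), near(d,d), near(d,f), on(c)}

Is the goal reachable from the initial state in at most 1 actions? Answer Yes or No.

No

1. flip(f,d)  →  {clear(a,c), clear(f,c), linked(d), near(c,a), near(d,d), near(d,f), near(f,f), on(d)}
2. drop(c,f)  →  {clear(a,c), clear(f,c), linked(c), linked(d), near(c,a), near(d,d), near(d,f), on(d)}
3. flip(f,c)  →  {clear(a,c), clear(f,c), linked(c), linked(d), near(c,a), near(c,c), near(d,d), near(d,f), on(c), on(d)}
optimal plan length = 3; 3 > 1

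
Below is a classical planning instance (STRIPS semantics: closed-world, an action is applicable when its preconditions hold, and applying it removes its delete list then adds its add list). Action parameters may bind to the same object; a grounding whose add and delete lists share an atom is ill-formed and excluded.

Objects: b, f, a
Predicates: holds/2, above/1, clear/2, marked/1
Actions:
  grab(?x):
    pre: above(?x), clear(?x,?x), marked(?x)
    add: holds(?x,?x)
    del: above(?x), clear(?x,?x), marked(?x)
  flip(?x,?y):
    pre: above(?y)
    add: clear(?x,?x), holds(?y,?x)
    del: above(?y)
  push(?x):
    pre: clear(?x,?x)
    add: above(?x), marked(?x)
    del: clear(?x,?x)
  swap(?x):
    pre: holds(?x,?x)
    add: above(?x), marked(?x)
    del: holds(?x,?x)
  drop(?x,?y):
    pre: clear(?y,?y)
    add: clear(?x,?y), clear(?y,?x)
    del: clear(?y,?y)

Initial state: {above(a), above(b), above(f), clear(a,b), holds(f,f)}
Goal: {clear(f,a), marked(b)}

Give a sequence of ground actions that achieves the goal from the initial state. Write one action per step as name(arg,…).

flip(b,b); flip(f,f); push(b); drop(a,f)

1. flip(b,b)  →  {above(a), above(f), clear(a,b), clear(b,b), holds(b,b), holds(f,f)}
2. flip(f,f)  →  {above(a), clear(a,b), clear(b,b), clear(f,f), holds(b,b), holds(f,f)}
3. push(b)  →  {above(a), above(b), clear(a,b), clear(f,f), holds(b,b), holds(f,f), marked(b)}
4. drop(a,f)  →  {above(a), above(b), clear(a,b), clear(a,f), clear(f,a), holds(b,b), holds(f,f), marked(b)}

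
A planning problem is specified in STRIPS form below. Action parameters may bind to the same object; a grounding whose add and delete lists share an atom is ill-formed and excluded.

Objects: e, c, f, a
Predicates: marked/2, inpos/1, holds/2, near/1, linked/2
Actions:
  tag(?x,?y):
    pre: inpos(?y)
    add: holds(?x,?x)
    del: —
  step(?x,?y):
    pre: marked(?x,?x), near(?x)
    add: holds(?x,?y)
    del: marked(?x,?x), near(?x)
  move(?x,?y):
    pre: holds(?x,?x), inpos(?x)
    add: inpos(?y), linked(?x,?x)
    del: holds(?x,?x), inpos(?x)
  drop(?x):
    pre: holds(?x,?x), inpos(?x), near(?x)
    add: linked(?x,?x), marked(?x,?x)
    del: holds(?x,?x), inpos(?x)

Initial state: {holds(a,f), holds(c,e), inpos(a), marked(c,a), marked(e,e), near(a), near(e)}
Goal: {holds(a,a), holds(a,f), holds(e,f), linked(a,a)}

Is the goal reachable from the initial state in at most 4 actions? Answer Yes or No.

1. tag(a,a)  →  {holds(a,a), holds(a,f), holds(c,e), inpos(a), marked(c,a), marked(e,e), near(a), near(e)}
2. step(e,f)  →  {holds(a,a), holds(a,f), holds(c,e), holds(e,f), inpos(a), marked(c,a), near(a)}
3. move(a,e)  →  {holds(a,f), holds(c,e), holds(e,f), inpos(e), linked(a,a), marked(c,a), near(a)}
4. tag(a,e)  →  {holds(a,a), holds(a,f), holds(c,e), holds(e,f), inpos(e), linked(a,a), marked(c,a), near(a)}
optimal plan length = 4; 4 ≤ 4

Yes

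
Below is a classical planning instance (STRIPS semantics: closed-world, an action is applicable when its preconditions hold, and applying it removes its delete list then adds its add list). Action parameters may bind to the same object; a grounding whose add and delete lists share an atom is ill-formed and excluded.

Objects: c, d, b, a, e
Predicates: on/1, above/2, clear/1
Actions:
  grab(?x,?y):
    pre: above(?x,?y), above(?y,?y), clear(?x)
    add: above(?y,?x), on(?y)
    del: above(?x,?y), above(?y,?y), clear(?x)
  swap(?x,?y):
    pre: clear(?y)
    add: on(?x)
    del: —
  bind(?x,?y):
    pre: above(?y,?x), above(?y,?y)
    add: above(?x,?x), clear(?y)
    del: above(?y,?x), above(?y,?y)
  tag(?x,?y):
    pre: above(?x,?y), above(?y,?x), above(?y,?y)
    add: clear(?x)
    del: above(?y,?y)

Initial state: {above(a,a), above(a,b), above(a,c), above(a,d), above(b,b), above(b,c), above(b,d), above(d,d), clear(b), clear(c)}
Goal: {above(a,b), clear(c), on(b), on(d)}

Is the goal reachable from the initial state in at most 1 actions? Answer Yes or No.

1. grab(b,d)  →  {above(a,a), above(a,b), above(a,c), above(a,d), above(b,b), above(b,c), above(d,b), clear(c), on(d)}
2. swap(b,c)  →  {above(a,a), above(a,b), above(a,c), above(a,d), above(b,b), above(b,c), above(d,b), clear(c), on(b), on(d)}
optimal plan length = 2; 2 > 1

No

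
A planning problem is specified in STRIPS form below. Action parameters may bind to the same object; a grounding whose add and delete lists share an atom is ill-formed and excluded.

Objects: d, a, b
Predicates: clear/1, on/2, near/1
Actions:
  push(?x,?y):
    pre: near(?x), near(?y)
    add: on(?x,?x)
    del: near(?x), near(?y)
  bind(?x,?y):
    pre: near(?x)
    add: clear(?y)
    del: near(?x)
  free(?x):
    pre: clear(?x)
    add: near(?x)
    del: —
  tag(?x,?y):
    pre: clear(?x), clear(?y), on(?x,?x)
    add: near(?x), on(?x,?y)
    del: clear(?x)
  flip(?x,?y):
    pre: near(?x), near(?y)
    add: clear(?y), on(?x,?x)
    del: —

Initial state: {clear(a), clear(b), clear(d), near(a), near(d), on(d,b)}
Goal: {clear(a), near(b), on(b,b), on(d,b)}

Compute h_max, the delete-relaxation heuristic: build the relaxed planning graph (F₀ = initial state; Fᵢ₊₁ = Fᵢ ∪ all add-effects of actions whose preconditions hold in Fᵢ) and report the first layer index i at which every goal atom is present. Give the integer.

2

F0 = init (6 atoms)
F1 = F0 ∪ {near(b), on(a,a), on(d,d)}  (9 atoms)
F2 = F1 ∪ {on(a,b), on(a,d), on(b,b), on(d,a)}  (13 atoms)
goal ⊆ F2  ⇒  h_max = 2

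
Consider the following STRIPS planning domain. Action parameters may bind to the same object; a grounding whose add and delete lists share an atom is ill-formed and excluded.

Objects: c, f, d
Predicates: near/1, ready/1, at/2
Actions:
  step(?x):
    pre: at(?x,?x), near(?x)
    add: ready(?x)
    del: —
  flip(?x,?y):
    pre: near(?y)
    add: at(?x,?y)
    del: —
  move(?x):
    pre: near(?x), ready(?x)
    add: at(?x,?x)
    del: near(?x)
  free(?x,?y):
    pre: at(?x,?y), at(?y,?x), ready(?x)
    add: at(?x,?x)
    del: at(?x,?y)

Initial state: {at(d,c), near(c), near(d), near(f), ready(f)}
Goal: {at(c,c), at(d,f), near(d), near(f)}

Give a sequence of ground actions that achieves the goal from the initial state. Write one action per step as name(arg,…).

1. flip(c,c)  →  {at(c,c), at(d,c), near(c), near(d), near(f), ready(f)}
2. flip(d,f)  →  {at(c,c), at(d,c), at(d,f), near(c), near(d), near(f), ready(f)}

flip(c,c); flip(d,f)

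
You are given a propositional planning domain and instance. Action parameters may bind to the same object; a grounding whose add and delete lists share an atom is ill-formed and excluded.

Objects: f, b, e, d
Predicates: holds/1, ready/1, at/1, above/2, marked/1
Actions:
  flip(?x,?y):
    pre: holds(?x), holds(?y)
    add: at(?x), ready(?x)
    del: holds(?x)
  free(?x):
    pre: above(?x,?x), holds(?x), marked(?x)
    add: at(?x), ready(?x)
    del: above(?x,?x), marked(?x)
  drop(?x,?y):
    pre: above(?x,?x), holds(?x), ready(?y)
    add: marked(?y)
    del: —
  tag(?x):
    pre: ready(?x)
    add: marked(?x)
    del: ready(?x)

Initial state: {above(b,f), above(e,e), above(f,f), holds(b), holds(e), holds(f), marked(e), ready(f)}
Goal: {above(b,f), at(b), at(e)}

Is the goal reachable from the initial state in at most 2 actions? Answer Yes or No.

1. flip(b,f)  →  {above(b,f), above(e,e), above(f,f), at(b), holds(e), holds(f), marked(e), ready(b), ready(f)}
2. flip(e,f)  →  {above(b,f), above(e,e), above(f,f), at(b), at(e), holds(f), marked(e), ready(b), ready(e), ready(f)}
optimal plan length = 2; 2 ≤ 2

Yes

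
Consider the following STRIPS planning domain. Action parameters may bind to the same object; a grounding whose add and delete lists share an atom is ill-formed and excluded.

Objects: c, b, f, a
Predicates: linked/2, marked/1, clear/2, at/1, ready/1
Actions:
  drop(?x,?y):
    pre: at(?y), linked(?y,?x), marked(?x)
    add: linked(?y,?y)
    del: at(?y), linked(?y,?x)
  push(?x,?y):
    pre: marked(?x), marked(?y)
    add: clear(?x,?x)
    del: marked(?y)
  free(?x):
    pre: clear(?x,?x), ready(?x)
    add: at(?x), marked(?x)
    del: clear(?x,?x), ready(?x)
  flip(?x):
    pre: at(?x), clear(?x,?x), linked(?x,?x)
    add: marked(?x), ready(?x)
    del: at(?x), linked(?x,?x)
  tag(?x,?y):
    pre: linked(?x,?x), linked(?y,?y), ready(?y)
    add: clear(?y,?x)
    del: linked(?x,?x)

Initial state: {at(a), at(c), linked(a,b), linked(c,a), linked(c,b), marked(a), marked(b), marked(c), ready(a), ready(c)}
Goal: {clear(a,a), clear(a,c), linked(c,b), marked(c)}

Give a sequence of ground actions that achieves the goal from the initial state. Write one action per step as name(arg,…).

drop(b,a); drop(a,c); push(a,b); tag(c,a)

1. drop(b,a)  →  {at(c), linked(a,a), linked(c,a), linked(c,b), marked(a), marked(b), marked(c), ready(a), ready(c)}
2. drop(a,c)  →  {linked(a,a), linked(c,b), linked(c,c), marked(a), marked(b), marked(c), ready(a), ready(c)}
3. push(a,b)  →  {clear(a,a), linked(a,a), linked(c,b), linked(c,c), marked(a), marked(c), ready(a), ready(c)}
4. tag(c,a)  →  {clear(a,a), clear(a,c), linked(a,a), linked(c,b), marked(a), marked(c), ready(a), ready(c)}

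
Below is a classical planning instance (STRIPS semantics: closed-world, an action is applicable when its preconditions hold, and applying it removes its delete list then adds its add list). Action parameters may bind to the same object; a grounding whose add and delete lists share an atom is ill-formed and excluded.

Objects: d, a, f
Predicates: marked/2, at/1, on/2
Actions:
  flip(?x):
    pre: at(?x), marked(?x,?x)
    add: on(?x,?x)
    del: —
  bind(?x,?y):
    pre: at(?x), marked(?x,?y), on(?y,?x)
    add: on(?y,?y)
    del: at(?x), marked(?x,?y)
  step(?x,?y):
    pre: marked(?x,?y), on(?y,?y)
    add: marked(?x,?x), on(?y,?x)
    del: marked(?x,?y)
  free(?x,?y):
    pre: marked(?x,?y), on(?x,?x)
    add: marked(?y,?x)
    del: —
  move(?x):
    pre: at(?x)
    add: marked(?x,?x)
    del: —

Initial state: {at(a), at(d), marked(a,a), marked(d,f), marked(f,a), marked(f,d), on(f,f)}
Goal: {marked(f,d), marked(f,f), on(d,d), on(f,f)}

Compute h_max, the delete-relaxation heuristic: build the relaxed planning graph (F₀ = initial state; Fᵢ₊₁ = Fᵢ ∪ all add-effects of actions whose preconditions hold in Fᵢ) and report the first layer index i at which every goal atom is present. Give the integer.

2

F0 = init (7 atoms)
F1 = F0 ∪ {marked(a,f), marked(d,d), on(a,a), on(f,d)}  (11 atoms)
F2 = F1 ∪ {marked(f,f), on(a,f), on(d,d), on(f,a)}  (15 atoms)
goal ⊆ F2  ⇒  h_max = 2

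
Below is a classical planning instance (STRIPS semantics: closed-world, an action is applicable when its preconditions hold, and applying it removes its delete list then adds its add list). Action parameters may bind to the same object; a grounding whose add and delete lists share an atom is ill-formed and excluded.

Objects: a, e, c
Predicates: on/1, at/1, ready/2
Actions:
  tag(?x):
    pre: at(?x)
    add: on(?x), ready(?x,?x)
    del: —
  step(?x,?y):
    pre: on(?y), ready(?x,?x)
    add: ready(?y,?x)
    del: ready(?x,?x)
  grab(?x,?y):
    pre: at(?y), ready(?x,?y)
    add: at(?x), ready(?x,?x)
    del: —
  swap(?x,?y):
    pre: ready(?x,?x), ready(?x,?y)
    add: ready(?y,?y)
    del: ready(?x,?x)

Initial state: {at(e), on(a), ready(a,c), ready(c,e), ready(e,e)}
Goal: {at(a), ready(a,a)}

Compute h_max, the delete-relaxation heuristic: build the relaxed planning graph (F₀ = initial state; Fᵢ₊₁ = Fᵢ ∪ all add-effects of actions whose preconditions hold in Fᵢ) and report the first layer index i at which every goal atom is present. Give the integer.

F0 = init (5 atoms)
F1 = F0 ∪ {at(c), on(e), ready(a,e), ready(c,c)}  (9 atoms)
F2 = F1 ∪ {at(a), on(c), ready(a,a), ready(e,c)}  (13 atoms)
goal ⊆ F2  ⇒  h_max = 2

2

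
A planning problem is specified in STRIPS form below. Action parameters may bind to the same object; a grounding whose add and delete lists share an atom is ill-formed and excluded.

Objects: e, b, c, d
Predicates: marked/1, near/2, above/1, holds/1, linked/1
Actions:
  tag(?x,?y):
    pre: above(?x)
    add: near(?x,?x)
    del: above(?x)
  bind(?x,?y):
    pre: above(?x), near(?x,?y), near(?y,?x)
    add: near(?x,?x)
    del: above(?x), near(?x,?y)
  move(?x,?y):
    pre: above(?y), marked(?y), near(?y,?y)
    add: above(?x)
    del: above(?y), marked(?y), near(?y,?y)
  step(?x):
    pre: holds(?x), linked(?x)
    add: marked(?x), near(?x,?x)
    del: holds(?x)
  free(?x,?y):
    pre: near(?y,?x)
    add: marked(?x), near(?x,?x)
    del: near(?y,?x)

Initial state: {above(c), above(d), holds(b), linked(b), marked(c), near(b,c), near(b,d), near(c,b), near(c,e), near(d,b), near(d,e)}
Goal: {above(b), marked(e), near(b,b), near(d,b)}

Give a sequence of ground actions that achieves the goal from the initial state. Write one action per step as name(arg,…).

step(b); free(e,c); free(c,b); move(b,c)

1. step(b)  →  {above(c), above(d), linked(b), marked(b), marked(c), near(b,b), near(b,c), near(b,d), near(c,b), near(c,e), near(d,b), near(d,e)}
2. free(e,c)  →  {above(c), above(d), linked(b), marked(b), marked(c), marked(e), near(b,b), near(b,c), near(b,d), near(c,b), near(d,b), near(d,e), near(e,e)}
3. free(c,b)  →  {above(c), above(d), linked(b), marked(b), marked(c), marked(e), near(b,b), near(b,d), near(c,b), near(c,c), near(d,b), near(d,e), near(e,e)}
4. move(b,c)  →  {above(b), above(d), linked(b), marked(b), marked(e), near(b,b), near(b,d), near(c,b), near(d,b), near(d,e), near(e,e)}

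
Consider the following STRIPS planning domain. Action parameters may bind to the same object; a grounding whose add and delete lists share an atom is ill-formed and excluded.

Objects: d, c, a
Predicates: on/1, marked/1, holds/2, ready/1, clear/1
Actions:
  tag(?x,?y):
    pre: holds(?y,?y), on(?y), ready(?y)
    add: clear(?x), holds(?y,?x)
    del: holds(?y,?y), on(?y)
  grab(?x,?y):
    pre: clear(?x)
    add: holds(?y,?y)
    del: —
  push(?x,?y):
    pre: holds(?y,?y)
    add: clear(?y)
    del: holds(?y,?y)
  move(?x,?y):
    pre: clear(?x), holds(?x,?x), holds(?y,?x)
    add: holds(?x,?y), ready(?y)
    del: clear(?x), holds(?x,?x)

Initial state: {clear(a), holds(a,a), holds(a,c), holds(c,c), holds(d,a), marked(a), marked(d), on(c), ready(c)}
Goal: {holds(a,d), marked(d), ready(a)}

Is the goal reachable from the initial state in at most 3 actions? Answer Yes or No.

No

1. tag(d,c)  →  {clear(a), clear(d), holds(a,a), holds(a,c), holds(c,d), holds(d,a), marked(a), marked(d), ready(c)}
2. grab(d,d)  →  {clear(a), clear(d), holds(a,a), holds(a,c), holds(c,d), holds(d,a), holds(d,d), marked(a), marked(d), ready(c)}
3. move(a,d)  →  {clear(d), holds(a,c), holds(a,d), holds(c,d), holds(d,a), holds(d,d), marked(a), marked(d), ready(c), ready(d)}
4. move(d,a)  →  {holds(a,c), holds(a,d), holds(c,d), holds(d,a), marked(a), marked(d), ready(a), ready(c), ready(d)}
optimal plan length = 4; 4 > 3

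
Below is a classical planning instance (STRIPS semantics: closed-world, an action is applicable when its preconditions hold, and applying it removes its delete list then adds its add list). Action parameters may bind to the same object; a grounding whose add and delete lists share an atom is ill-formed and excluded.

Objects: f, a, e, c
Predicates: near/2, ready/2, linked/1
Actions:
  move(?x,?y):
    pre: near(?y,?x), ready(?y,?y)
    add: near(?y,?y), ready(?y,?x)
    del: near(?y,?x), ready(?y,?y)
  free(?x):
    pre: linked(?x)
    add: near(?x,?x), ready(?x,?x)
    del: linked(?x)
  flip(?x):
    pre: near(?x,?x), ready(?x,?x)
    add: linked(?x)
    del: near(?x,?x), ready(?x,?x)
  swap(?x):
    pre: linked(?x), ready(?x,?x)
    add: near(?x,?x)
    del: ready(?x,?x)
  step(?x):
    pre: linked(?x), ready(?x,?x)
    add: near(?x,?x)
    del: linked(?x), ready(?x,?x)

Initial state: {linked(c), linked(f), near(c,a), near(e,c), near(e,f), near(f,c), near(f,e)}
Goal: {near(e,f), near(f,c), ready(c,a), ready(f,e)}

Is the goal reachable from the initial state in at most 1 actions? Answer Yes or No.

1. free(f)  →  {linked(c), near(c,a), near(e,c), near(e,f), near(f,c), near(f,e), near(f,f), ready(f,f)}
2. move(e,f)  →  {linked(c), near(c,a), near(e,c), near(e,f), near(f,c), near(f,f), ready(f,e)}
3. free(c)  →  {near(c,a), near(c,c), near(e,c), near(e,f), near(f,c), near(f,f), ready(c,c), ready(f,e)}
4. move(a,c)  →  {near(c,c), near(e,c), near(e,f), near(f,c), near(f,f), ready(c,a), ready(f,e)}
optimal plan length = 4; 4 > 1

No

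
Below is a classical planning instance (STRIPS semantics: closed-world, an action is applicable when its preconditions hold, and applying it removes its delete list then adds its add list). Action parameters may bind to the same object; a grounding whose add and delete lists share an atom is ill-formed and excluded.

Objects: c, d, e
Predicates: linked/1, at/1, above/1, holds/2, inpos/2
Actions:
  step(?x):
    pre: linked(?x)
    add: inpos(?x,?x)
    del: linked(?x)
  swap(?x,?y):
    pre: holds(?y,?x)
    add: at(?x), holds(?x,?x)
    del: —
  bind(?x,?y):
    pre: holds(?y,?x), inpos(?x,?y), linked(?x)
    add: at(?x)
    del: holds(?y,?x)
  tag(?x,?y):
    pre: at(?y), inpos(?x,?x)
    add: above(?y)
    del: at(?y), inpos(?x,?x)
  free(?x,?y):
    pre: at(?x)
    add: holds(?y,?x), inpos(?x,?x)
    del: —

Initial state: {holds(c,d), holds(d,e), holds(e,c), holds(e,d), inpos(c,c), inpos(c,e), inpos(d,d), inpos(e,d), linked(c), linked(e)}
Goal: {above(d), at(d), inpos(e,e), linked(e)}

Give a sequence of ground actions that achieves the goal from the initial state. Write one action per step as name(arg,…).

swap(d,c); swap(e,d); tag(c,d); swap(d,c); free(e,c)

1. swap(d,c)  →  {at(d), holds(c,d), holds(d,d), holds(d,e), holds(e,c), holds(e,d), inpos(c,c), inpos(c,e), inpos(d,d), inpos(e,d), linked(c), linked(e)}
2. swap(e,d)  →  {at(d), at(e), holds(c,d), holds(d,d), holds(d,e), holds(e,c), holds(e,d), holds(e,e), inpos(c,c), inpos(c,e), inpos(d,d), inpos(e,d), linked(c), linked(e)}
3. tag(c,d)  →  {above(d), at(e), holds(c,d), holds(d,d), holds(d,e), holds(e,c), holds(e,d), holds(e,e), inpos(c,e), inpos(d,d), inpos(e,d), linked(c), linked(e)}
4. swap(d,c)  →  {above(d), at(d), at(e), holds(c,d), holds(d,d), holds(d,e), holds(e,c), holds(e,d), holds(e,e), inpos(c,e), inpos(d,d), inpos(e,d), linked(c), linked(e)}
5. free(e,c)  →  {above(d), at(d), at(e), holds(c,d), holds(c,e), holds(d,d), holds(d,e), holds(e,c), holds(e,d), holds(e,e), inpos(c,e), inpos(d,d), inpos(e,d), inpos(e,e), linked(c), linked(e)}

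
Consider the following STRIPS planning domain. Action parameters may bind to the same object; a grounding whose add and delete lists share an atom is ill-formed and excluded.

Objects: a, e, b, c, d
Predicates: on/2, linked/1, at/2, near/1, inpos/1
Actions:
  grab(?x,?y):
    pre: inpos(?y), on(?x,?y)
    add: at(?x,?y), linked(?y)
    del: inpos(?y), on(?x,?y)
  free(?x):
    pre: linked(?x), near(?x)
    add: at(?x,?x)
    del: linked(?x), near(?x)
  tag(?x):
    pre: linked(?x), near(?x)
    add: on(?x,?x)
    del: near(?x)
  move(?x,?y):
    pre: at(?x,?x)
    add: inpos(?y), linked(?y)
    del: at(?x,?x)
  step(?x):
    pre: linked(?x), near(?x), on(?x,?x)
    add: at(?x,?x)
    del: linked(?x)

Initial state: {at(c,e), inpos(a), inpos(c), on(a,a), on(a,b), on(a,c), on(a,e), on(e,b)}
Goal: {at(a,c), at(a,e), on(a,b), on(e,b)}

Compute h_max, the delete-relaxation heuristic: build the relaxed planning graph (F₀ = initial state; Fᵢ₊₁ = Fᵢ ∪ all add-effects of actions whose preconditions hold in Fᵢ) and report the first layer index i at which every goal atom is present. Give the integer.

3

F0 = init (8 atoms)
F1 = F0 ∪ {at(a,a), at(a,c), linked(a), linked(c)}  (12 atoms)
F2 = F1 ∪ {inpos(b), inpos(d), inpos(e), linked(b), linked(d), linked(e)}  (18 atoms)
F3 = F2 ∪ {at(a,b), at(a,e), at(e,b)}  (21 atoms)
goal ⊆ F3  ⇒  h_max = 3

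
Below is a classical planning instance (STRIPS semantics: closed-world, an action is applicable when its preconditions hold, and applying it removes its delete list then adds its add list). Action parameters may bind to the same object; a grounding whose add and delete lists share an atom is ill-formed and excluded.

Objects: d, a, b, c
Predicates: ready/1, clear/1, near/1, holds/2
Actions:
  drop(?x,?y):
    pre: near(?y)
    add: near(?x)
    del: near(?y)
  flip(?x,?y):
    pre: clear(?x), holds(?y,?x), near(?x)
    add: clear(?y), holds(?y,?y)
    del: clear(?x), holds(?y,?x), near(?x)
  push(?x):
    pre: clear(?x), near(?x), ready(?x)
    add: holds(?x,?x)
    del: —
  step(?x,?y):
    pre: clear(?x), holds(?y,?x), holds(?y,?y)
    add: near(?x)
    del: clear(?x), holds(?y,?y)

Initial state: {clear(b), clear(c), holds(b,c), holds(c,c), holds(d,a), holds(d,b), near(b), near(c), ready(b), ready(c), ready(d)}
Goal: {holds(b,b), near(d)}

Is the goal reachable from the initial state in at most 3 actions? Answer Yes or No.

Yes

1. drop(d,b)  →  {clear(b), clear(c), holds(b,c), holds(c,c), holds(d,a), holds(d,b), near(c), near(d), ready(b), ready(c), ready(d)}
2. flip(c,b)  →  {clear(b), holds(b,b), holds(c,c), holds(d,a), holds(d,b), near(d), ready(b), ready(c), ready(d)}
optimal plan length = 2; 2 ≤ 3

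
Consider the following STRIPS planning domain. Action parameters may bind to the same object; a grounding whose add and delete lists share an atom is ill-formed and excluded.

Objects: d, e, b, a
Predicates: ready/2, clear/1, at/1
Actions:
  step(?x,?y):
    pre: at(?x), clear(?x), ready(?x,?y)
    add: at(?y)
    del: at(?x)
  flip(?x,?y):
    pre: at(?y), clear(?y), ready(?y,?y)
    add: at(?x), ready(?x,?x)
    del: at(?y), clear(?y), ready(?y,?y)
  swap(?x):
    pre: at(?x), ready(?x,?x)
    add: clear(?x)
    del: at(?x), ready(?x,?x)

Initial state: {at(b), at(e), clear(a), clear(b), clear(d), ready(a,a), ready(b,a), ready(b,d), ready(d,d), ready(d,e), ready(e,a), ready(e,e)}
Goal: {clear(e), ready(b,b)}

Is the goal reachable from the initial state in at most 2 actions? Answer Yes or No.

No

1. step(b,d)  →  {at(d), at(e), clear(a), clear(b), clear(d), ready(a,a), ready(b,a), ready(b,d), ready(d,d), ready(d,e), ready(e,a), ready(e,e)}
2. flip(b,d)  →  {at(b), at(e), clear(a), clear(b), ready(a,a), ready(b,a), ready(b,b), ready(b,d), ready(d,e), ready(e,a), ready(e,e)}
3. swap(e)  →  {at(b), clear(a), clear(b), clear(e), ready(a,a), ready(b,a), ready(b,b), ready(b,d), ready(d,e), ready(e,a)}
optimal plan length = 3; 3 > 2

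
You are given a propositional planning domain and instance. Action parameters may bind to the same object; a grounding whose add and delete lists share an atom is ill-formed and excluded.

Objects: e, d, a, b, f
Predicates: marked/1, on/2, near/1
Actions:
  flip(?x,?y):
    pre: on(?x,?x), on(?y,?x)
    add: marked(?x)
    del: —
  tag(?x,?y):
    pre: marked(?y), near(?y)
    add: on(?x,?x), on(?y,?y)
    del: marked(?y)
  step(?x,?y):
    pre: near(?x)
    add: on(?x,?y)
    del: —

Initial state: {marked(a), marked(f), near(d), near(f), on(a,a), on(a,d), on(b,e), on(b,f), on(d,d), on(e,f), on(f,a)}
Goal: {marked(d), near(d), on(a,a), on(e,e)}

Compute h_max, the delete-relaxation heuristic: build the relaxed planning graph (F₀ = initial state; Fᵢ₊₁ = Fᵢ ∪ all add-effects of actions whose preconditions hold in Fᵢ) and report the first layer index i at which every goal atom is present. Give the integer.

1

F0 = init (11 atoms)
F1 = F0 ∪ {marked(d), on(b,b), on(d,a), on(d,b), on(d,e), on(d,f), on(e,e), on(f,b), on(f,d), on(f,e), on(f,f)}  (22 atoms)
goal ⊆ F1  ⇒  h_max = 1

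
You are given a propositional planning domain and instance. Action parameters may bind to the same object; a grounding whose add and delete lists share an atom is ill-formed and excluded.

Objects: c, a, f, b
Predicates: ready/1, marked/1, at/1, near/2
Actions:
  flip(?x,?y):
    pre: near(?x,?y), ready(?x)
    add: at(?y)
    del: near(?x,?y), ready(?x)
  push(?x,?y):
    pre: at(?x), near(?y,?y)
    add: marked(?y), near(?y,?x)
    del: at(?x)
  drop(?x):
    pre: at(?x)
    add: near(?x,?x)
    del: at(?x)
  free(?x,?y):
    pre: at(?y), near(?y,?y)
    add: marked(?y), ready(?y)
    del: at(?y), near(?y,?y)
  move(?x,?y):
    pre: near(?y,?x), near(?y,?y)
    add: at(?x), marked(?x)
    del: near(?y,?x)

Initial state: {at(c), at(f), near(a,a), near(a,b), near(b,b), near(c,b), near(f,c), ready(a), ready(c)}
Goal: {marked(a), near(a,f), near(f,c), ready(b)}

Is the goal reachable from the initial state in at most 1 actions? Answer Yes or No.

1. flip(c,b)  →  {at(b), at(c), at(f), near(a,a), near(a,b), near(b,b), near(f,c), ready(a)}
2. push(f,a)  →  {at(b), at(c), marked(a), near(a,a), near(a,b), near(a,f), near(b,b), near(f,c), ready(a)}
3. free(c,b)  →  {at(c), marked(a), marked(b), near(a,a), near(a,b), near(a,f), near(f,c), ready(a), ready(b)}
optimal plan length = 3; 3 > 1

No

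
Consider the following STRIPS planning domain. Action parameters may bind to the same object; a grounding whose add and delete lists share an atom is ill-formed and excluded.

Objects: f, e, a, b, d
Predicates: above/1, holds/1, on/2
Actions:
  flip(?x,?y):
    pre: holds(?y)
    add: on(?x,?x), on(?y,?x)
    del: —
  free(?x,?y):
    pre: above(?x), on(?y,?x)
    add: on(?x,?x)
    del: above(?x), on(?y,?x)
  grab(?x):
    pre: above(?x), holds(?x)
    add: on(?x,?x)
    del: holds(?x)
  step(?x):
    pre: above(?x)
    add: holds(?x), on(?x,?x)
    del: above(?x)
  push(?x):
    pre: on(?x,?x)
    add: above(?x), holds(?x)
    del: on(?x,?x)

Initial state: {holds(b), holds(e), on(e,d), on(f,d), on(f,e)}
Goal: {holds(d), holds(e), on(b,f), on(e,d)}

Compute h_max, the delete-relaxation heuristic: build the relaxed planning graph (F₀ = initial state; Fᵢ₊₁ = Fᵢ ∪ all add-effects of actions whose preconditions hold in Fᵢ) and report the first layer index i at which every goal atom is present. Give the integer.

2

F0 = init (5 atoms)
F1 = F0 ∪ {on(a,a), on(b,a), on(b,b), on(b,d), on(b,e), on(b,f), on(d,d), on(e,a), on(e,b), on(e,e), on(e,f), on(f,f)}  (17 atoms)
F2 = F1 ∪ {above(a), above(b), above(d), above(e), above(f), holds(a), holds(d), holds(f)}  (25 atoms)
goal ⊆ F2  ⇒  h_max = 2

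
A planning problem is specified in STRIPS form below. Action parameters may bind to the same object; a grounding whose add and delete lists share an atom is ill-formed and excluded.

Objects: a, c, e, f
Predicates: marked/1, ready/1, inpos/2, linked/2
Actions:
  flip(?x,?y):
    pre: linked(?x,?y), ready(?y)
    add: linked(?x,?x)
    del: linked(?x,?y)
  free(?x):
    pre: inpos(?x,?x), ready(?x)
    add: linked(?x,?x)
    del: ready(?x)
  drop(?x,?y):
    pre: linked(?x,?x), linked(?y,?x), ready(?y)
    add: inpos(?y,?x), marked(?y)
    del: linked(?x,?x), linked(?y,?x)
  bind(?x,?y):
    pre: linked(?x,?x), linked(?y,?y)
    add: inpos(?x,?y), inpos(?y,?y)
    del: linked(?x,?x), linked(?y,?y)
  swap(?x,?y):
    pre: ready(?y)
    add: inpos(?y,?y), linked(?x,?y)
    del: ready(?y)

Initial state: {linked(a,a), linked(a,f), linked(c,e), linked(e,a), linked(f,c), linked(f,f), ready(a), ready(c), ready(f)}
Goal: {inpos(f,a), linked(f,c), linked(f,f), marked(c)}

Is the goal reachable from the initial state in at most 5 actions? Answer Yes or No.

1. flip(e,a)  →  {linked(a,a), linked(a,f), linked(c,e), linked(e,e), linked(f,c), linked(f,f), ready(a), ready(c), ready(f)}
2. drop(e,c)  →  {inpos(c,e), linked(a,a), linked(a,f), linked(f,c), linked(f,f), marked(c), ready(a), ready(c), ready(f)}
3. bind(f,a)  →  {inpos(a,a), inpos(c,e), inpos(f,a), linked(a,f), linked(f,c), marked(c), ready(a), ready(c), ready(f)}
4. swap(f,f)  →  {inpos(a,a), inpos(c,e), inpos(f,a), inpos(f,f), linked(a,f), linked(f,c), linked(f,f), marked(c), ready(a), ready(c)}
optimal plan length = 4; 4 ≤ 5

Yes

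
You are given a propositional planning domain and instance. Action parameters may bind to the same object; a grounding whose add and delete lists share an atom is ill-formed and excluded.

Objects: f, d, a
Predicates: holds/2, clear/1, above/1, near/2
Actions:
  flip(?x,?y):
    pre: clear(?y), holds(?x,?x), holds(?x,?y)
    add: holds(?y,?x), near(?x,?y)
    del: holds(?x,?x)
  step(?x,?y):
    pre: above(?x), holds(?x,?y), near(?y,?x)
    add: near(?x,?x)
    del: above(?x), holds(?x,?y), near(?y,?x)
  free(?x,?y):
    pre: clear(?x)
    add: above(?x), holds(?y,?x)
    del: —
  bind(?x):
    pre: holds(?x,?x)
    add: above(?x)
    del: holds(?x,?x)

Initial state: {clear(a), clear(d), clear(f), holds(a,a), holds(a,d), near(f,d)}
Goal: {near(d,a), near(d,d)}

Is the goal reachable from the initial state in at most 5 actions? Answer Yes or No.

Yes

1. flip(a,d)  →  {clear(a), clear(d), clear(f), holds(a,d), holds(d,a), near(a,d), near(f,d)}
2. free(d,d)  →  {above(d), clear(a), clear(d), clear(f), holds(a,d), holds(d,a), holds(d,d), near(a,d), near(f,d)}
3. flip(d,a)  →  {above(d), clear(a), clear(d), clear(f), holds(a,d), holds(d,a), near(a,d), near(d,a), near(f,d)}
4. step(d,a)  →  {clear(a), clear(d), clear(f), holds(a,d), near(d,a), near(d,d), near(f,d)}
optimal plan length = 4; 4 ≤ 5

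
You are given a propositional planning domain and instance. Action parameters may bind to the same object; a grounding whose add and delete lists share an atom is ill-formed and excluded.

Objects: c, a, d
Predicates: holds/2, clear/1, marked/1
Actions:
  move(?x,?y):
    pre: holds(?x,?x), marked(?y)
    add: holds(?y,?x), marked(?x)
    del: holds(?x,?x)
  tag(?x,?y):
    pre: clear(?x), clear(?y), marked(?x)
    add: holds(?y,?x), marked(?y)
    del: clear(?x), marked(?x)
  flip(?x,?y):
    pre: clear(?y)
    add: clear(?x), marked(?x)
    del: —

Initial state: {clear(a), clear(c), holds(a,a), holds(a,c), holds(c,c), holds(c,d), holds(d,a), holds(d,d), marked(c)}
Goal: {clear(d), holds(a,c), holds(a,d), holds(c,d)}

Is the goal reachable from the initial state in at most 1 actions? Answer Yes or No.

No

1. move(a,c)  →  {clear(a), clear(c), holds(a,c), holds(c,a), holds(c,c), holds(c,d), holds(d,a), holds(d,d), marked(a), marked(c)}
2. move(d,a)  →  {clear(a), clear(c), holds(a,c), holds(a,d), holds(c,a), holds(c,c), holds(c,d), holds(d,a), marked(a), marked(c), marked(d)}
3. flip(d,c)  →  {clear(a), clear(c), clear(d), holds(a,c), holds(a,d), holds(c,a), holds(c,c), holds(c,d), holds(d,a), marked(a), marked(c), marked(d)}
optimal plan length = 3; 3 > 1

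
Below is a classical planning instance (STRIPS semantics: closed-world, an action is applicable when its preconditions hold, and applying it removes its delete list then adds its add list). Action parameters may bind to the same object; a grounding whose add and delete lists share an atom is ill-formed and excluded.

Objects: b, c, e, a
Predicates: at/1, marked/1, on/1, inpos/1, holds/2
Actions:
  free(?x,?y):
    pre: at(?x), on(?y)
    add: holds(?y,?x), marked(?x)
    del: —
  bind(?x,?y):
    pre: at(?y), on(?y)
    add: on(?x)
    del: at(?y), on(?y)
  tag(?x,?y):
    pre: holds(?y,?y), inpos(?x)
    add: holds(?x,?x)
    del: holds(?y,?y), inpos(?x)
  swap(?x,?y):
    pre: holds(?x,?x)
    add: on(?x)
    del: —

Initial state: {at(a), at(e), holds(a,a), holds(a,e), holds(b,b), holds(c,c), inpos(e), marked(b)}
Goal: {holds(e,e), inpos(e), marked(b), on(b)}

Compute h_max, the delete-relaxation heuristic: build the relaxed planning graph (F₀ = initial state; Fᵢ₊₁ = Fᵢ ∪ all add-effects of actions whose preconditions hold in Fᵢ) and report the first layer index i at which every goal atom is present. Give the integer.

1

F0 = init (8 atoms)
F1 = F0 ∪ {holds(e,e), on(a), on(b), on(c)}  (12 atoms)
goal ⊆ F1  ⇒  h_max = 1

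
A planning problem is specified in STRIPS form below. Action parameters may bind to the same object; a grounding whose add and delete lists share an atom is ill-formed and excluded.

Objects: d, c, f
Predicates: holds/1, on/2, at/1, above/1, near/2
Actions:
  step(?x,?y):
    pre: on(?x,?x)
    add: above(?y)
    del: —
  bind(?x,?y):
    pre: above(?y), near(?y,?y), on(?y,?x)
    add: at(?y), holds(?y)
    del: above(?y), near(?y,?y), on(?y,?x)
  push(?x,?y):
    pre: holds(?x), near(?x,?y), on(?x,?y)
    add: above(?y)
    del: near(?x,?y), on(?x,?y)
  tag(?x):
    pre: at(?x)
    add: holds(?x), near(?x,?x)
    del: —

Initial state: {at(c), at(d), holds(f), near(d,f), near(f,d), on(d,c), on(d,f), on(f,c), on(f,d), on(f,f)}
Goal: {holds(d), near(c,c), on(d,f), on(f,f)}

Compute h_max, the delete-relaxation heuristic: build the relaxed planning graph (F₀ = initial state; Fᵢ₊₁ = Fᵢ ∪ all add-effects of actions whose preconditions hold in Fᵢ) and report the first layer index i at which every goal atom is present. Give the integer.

F0 = init (10 atoms)
F1 = F0 ∪ {above(c), above(d), above(f), holds(c), holds(d), near(c,c), near(d,d)}  (17 atoms)
goal ⊆ F1  ⇒  h_max = 1

1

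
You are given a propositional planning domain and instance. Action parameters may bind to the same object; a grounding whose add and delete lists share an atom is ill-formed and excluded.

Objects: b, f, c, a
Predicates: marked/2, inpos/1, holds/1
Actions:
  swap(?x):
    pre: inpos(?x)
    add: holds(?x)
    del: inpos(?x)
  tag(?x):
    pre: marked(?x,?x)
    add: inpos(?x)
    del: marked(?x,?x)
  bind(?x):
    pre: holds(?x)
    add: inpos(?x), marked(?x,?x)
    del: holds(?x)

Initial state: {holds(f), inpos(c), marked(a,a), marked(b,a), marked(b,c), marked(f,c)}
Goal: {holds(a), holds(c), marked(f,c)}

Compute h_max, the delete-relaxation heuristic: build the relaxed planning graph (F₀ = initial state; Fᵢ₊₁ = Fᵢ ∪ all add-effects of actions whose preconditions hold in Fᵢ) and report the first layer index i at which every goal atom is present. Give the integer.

F0 = init (6 atoms)
F1 = F0 ∪ {holds(c), inpos(a), inpos(f), marked(f,f)}  (10 atoms)
F2 = F1 ∪ {holds(a), marked(c,c)}  (12 atoms)
goal ⊆ F2  ⇒  h_max = 2

2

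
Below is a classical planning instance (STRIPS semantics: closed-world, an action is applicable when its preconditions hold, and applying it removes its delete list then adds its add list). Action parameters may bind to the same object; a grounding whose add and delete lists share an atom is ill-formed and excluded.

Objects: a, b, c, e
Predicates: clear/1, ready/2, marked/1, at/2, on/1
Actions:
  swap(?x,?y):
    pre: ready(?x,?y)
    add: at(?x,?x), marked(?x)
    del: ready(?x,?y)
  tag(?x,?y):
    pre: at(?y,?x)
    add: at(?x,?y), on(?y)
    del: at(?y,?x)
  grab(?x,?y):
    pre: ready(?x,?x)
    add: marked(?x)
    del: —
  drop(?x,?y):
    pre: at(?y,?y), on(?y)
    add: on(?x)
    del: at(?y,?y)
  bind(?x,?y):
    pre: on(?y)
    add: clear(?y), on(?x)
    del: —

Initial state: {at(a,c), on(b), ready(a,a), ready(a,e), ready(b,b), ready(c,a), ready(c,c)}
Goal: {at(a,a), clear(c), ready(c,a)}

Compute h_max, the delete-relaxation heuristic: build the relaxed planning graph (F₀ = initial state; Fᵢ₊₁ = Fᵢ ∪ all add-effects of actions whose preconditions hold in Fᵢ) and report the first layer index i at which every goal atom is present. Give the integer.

F0 = init (7 atoms)
F1 = F0 ∪ {at(a,a), at(b,b), at(c,a), at(c,c), clear(b), marked(a), marked(b), marked(c), on(a), on(c), on(e)}  (18 atoms)
F2 = F1 ∪ {clear(a), clear(c), clear(e)}  (21 atoms)
goal ⊆ F2  ⇒  h_max = 2

2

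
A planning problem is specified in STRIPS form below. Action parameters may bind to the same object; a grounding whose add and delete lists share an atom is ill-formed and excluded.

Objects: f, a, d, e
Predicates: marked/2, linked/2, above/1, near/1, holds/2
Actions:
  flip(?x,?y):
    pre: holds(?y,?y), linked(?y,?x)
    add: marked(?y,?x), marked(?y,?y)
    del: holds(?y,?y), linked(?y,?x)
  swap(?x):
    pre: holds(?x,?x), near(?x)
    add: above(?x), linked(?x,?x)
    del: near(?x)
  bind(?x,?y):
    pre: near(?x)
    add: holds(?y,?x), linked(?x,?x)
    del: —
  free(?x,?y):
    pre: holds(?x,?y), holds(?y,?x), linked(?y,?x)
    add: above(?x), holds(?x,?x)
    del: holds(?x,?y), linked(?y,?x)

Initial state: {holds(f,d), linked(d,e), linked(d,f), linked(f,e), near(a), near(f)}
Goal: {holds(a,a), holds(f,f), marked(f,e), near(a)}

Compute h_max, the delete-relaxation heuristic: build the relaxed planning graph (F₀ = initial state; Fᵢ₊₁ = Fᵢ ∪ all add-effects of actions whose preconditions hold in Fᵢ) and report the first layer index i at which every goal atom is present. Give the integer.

F0 = init (6 atoms)
F1 = F0 ∪ {holds(a,a), holds(a,f), holds(d,a), holds(d,f), holds(e,a), holds(e,f), holds(f,a), holds(f,f), linked(a,a), linked(f,f)}  (16 atoms)
F2 = F1 ∪ {above(a), above(f), marked(a,a), marked(f,e), marked(f,f)}  (21 atoms)
goal ⊆ F2  ⇒  h_max = 2

2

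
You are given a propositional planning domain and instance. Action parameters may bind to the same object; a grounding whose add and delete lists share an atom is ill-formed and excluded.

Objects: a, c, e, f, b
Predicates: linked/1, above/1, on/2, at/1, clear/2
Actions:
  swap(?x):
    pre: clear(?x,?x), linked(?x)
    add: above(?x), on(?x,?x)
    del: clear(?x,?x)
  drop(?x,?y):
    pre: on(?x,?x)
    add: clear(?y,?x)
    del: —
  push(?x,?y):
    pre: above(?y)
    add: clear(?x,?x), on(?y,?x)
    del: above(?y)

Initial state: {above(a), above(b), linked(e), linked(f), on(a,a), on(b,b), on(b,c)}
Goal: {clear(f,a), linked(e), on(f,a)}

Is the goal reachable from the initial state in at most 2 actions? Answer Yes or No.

No

1. drop(a,f)  →  {above(a), above(b), clear(f,a), linked(e), linked(f), on(a,a), on(b,b), on(b,c)}
2. push(f,a)  →  {above(b), clear(f,a), clear(f,f), linked(e), linked(f), on(a,a), on(a,f), on(b,b), on(b,c)}
3. swap(f)  →  {above(b), above(f), clear(f,a), linked(e), linked(f), on(a,a), on(a,f), on(b,b), on(b,c), on(f,f)}
4. push(a,f)  →  {above(b), clear(a,a), clear(f,a), linked(e), linked(f), on(a,a), on(a,f), on(b,b), on(b,c), on(f,a), on(f,f)}
optimal plan length = 4; 4 > 2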